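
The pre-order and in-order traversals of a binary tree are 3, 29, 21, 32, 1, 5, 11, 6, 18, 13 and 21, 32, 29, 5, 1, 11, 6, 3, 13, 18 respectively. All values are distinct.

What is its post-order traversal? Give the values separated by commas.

The first element of pre-order is the root; it splits in-order into left and right subtrees.
Root 3: left subtree has 7 nodes {21, 32, 29, 5, 1, 11, 6}, right has 2 {13, 18}.
  Root 29: left subtree has 2 nodes {21, 32}, right has 4 {5, 1, 11, 6}.
    Root 21: left subtree has 0 nodes { }, right has 1 {32}.
    Root 1: left subtree has 1 node {5}, right has 2 {11, 6}.
      Root 11: left subtree has 0 nodes { }, right has 1 {6}.
  Root 18: left subtree has 1 node {13}, right has 0 { }.

32, 21, 5, 6, 11, 1, 29, 13, 18, 3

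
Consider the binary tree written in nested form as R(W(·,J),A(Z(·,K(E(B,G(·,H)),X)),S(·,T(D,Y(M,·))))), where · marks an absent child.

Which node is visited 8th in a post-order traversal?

Post-order visits the left subtree, then the right subtree, then the node.
At R: go left to W.
  At W: no left child.
  At W: go right to J.
    J is a leaf — visit J.
  Visit W.
At R: go right to A.
  At A: go left to Z.
    At Z: no left child.
    At Z: go right to K.
      At K: go left to E.
        At E: go left to B.
          B is a leaf — visit B.
        At E: go right to G.
          At G: no left child.
          At G: go right to H.
            H is a leaf — visit H.
          Visit G.
        Visit E.
      At K: go right to X.
        X is a leaf — visit X.
      Visit K.
    Visit Z.
  At A: go right to S.
    At S: no left child.
    At S: go right to T.
      At T: go left to D.
        D is a leaf — visit D.
      At T: go right to Y.
        At Y: go left to M.
          M is a leaf — visit M.
        At Y: no right child.
        Visit Y.
      Visit T.
    Visit S.
  Visit A.
Visit R.
Full post-order sequence: J, W, B, H, G, E, X, K, Z, D, M, Y, T, S, A, R.

K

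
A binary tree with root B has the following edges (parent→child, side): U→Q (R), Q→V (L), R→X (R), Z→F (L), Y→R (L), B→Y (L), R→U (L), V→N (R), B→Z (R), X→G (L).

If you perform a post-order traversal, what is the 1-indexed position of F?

Post-order visits the left subtree, then the right subtree, then the node.
At B: go left to Y.
  At Y: go left to R.
    At R: go left to U.
      At U: no left child.
      At U: go right to Q.
        At Q: go left to V.
          At V: no left child.
          At V: go right to N.
            N is a leaf — visit N.
          Visit V.
        At Q: no right child.
        Visit Q.
      Visit U.
    At R: go right to X.
      At X: go left to G.
        G is a leaf — visit G.
      At X: no right child.
      Visit X.
    Visit R.
  At Y: no right child.
  Visit Y.
At B: go right to Z.
  At Z: go left to F.
    F is a leaf — visit F.
  At Z: no right child.
  Visit Z.
Visit B.
Full post-order sequence: N, V, Q, U, G, X, R, Y, F, Z, B.

9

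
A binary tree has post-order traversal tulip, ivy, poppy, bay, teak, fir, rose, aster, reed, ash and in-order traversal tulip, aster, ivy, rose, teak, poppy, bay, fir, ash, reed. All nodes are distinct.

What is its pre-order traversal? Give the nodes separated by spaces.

The last element of post-order is the root; it splits in-order into left and right subtrees.
Root ash: left subtree has 8 nodes {tulip, aster, ivy, rose, teak, poppy, bay, fir}, right has 1 {reed}.
  Root aster: left subtree has 1 node {tulip}, right has 6 {ivy, rose, teak, poppy, bay, fir}.
    Root rose: left subtree has 1 node {ivy}, right has 4 {teak, poppy, bay, fir}.
      Root fir: left subtree has 3 nodes {teak, poppy, bay}, right has 0 { }.
        Root teak: left subtree has 0 nodes { }, right has 2 {poppy, bay}.
          Root bay: left subtree has 1 node {poppy}, right has 0 { }.

ash aster tulip rose ivy fir teak bay poppy reed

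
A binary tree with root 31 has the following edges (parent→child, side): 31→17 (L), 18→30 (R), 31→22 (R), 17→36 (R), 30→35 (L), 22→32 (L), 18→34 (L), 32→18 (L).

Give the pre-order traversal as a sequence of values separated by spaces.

31 17 36 22 32 18 34 30 35

Pre-order visits the node, then its left subtree, then its right subtree.
Visit 31.
At 31: go left to 17.
  Visit 17.
  At 17: no left child.
  At 17: go right to 36.
    36 is a leaf — visit 36.
At 31: go right to 22.
  Visit 22.
  At 22: go left to 32.
    Visit 32.
    At 32: go left to 18.
      Visit 18.
      At 18: go left to 34.
        34 is a leaf — visit 34.
      At 18: go right to 30.
        Visit 30.
        At 30: go left to 35.
          35 is a leaf — visit 35.
        At 30: no right child.
    At 32: no right child.
  At 22: no right child.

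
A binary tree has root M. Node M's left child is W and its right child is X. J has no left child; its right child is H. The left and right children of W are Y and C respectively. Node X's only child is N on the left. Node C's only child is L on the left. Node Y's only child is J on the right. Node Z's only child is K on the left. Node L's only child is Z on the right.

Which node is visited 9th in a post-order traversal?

N

Post-order visits the left subtree, then the right subtree, then the node.
At M: go left to W.
  At W: go left to Y.
    At Y: no left child.
    At Y: go right to J.
      At J: no left child.
      At J: go right to H.
        H is a leaf — visit H.
      Visit J.
    Visit Y.
  At W: go right to C.
    At C: go left to L.
      At L: no left child.
      At L: go right to Z.
        At Z: go left to K.
          K is a leaf — visit K.
        At Z: no right child.
        Visit Z.
      Visit L.
    At C: no right child.
    Visit C.
  Visit W.
At M: go right to X.
  At X: go left to N.
    N is a leaf — visit N.
  At X: no right child.
  Visit X.
Visit M.
Full post-order sequence: H, J, Y, K, Z, L, C, W, N, X, M.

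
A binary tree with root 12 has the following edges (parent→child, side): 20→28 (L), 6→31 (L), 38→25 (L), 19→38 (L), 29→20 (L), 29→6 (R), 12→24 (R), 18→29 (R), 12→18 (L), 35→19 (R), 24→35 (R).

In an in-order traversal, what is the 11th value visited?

38

In-order visits the left subtree, then the node, then the right subtree.
At 12: go left to 18.
  At 18: no left child.
  Visit 18.
  At 18: go right to 29.
    At 29: go left to 20.
      At 20: go left to 28.
        28 is a leaf — visit 28.
      Visit 20.
      At 20: no right child.
    Visit 29.
    At 29: go right to 6.
      At 6: go left to 31.
        31 is a leaf — visit 31.
      Visit 6.
      At 6: no right child.
Visit 12.
At 12: go right to 24.
  At 24: no left child.
  Visit 24.
  At 24: go right to 35.
    At 35: no left child.
    Visit 35.
    At 35: go right to 19.
      At 19: go left to 38.
        At 38: go left to 25.
          25 is a leaf — visit 25.
        Visit 38.
        At 38: no right child.
      Visit 19.
      At 19: no right child.
Full in-order sequence: 18, 28, 20, 29, 31, 6, 12, 24, 35, 25, 38, 19.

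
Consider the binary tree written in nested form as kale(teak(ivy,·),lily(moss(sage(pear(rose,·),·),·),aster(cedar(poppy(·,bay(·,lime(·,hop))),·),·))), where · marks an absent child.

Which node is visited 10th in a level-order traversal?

poppy

Level-order visits nodes level by level from the root, left to right within each level.
Level 0: kale
Level 1: teak, lily
Level 2: ivy, moss, aster
Level 3: sage, cedar
Level 4: pear, poppy
Level 5: rose, bay
Level 6: lime
Level 7: hop
Full level-order sequence: kale, teak, lily, ivy, moss, aster, sage, cedar, pear, poppy, rose, bay, lime, hop.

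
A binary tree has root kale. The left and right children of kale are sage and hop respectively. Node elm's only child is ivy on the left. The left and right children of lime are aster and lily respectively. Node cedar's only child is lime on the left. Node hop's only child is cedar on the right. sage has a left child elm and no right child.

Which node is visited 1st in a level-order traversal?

kale

Level-order visits nodes level by level from the root, left to right within each level.
Level 0: kale
Level 1: sage, hop
Level 2: elm, cedar
Level 3: ivy, lime
Level 4: aster, lily
Full level-order sequence: kale, sage, hop, elm, cedar, ivy, lime, aster, lily.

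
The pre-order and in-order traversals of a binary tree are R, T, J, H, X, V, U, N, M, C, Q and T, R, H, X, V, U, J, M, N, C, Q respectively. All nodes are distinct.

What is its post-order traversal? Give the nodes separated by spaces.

T U V X H M Q C N J R

The first element of pre-order is the root; it splits in-order into left and right subtrees.
Root R: left subtree has 1 node {T}, right has 9 {H, X, V, U, J, M, N, C, Q}.
  Root J: left subtree has 4 nodes {H, X, V, U}, right has 4 {M, N, C, Q}.
    Root H: left subtree has 0 nodes { }, right has 3 {X, V, U}.
      Root X: left subtree has 0 nodes { }, right has 2 {V, U}.
        Root V: left subtree has 0 nodes { }, right has 1 {U}.
    Root N: left subtree has 1 node {M}, right has 2 {C, Q}.
      Root C: left subtree has 0 nodes { }, right has 1 {Q}.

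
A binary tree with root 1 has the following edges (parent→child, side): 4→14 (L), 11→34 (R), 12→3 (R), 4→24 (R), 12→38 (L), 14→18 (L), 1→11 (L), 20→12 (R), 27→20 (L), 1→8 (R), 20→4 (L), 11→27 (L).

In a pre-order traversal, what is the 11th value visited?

Pre-order visits the node, then its left subtree, then its right subtree.
Visit 1.
At 1: go left to 11.
  Visit 11.
  At 11: go left to 27.
    Visit 27.
    At 27: go left to 20.
      Visit 20.
      At 20: go left to 4.
        Visit 4.
        At 4: go left to 14.
          Visit 14.
          At 14: go left to 18.
            18 is a leaf — visit 18.
          At 14: no right child.
        At 4: go right to 24.
          24 is a leaf — visit 24.
      At 20: go right to 12.
        Visit 12.
        At 12: go left to 38.
          38 is a leaf — visit 38.
        At 12: go right to 3.
          3 is a leaf — visit 3.
    At 27: no right child.
  At 11: go right to 34.
    34 is a leaf — visit 34.
At 1: go right to 8.
  8 is a leaf — visit 8.
Full pre-order sequence: 1, 11, 27, 20, 4, 14, 18, 24, 12, 38, 3, 34, 8.

3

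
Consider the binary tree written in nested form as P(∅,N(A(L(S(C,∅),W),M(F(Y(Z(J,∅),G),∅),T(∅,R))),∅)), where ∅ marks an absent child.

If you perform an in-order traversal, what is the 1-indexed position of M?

12

In-order visits the left subtree, then the node, then the right subtree.
At P: no left child.
Visit P.
At P: go right to N.
  At N: go left to A.
    At A: go left to L.
      At L: go left to S.
        At S: go left to C.
          C is a leaf — visit C.
        Visit S.
        At S: no right child.
      Visit L.
      At L: go right to W.
        W is a leaf — visit W.
    Visit A.
    At A: go right to M.
      At M: go left to F.
        At F: go left to Y.
          At Y: go left to Z.
            At Z: go left to J.
              J is a leaf — visit J.
            Visit Z.
            At Z: no right child.
          Visit Y.
          At Y: go right to G.
            G is a leaf — visit G.
        Visit F.
        At F: no right child.
      Visit M.
      At M: go right to T.
        At T: no left child.
        Visit T.
        At T: go right to R.
          R is a leaf — visit R.
  Visit N.
  At N: no right child.
Full in-order sequence: P, C, S, L, W, A, J, Z, Y, G, F, M, T, R, N.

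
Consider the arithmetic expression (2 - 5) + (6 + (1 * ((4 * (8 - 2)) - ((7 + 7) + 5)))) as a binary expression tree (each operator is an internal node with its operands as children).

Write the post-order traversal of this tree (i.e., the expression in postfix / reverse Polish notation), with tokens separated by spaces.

2 5 - 6 1 4 8 2 - * 7 7 + 5 + - * + +

Post-order on an expression tree gives postfix notation: for each operator, emit left operand, right operand, then the operator.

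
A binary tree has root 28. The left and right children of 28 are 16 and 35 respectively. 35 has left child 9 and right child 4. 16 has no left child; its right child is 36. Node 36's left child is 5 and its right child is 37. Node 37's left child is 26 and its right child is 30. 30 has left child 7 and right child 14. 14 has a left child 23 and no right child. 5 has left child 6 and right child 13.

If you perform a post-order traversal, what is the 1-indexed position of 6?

Post-order visits the left subtree, then the right subtree, then the node.
At 28: go left to 16.
  At 16: no left child.
  At 16: go right to 36.
    At 36: go left to 5.
      At 5: go left to 6.
        6 is a leaf — visit 6.
      At 5: go right to 13.
        13 is a leaf — visit 13.
      Visit 5.
    At 36: go right to 37.
      At 37: go left to 26.
        26 is a leaf — visit 26.
      At 37: go right to 30.
        At 30: go left to 7.
          7 is a leaf — visit 7.
        At 30: go right to 14.
          At 14: go left to 23.
            23 is a leaf — visit 23.
          At 14: no right child.
          Visit 14.
        Visit 30.
      Visit 37.
    Visit 36.
  Visit 16.
At 28: go right to 35.
  At 35: go left to 9.
    9 is a leaf — visit 9.
  At 35: go right to 4.
    4 is a leaf — visit 4.
  Visit 35.
Visit 28.
Full post-order sequence: 6, 13, 5, 26, 7, 23, 14, 30, 37, 36, 16, 9, 4, 35, 28.

1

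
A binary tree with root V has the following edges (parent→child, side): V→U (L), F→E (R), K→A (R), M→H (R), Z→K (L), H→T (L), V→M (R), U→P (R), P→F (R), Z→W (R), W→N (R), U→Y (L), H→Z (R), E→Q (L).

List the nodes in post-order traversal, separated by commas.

Y, Q, E, F, P, U, T, A, K, N, W, Z, H, M, V

Post-order visits the left subtree, then the right subtree, then the node.
At V: go left to U.
  At U: go left to Y.
    Y is a leaf — visit Y.
  At U: go right to P.
    At P: no left child.
    At P: go right to F.
      At F: no left child.
      At F: go right to E.
        At E: go left to Q.
          Q is a leaf — visit Q.
        At E: no right child.
        Visit E.
      Visit F.
    Visit P.
  Visit U.
At V: go right to M.
  At M: no left child.
  At M: go right to H.
    At H: go left to T.
      T is a leaf — visit T.
    At H: go right to Z.
      At Z: go left to K.
        At K: no left child.
        At K: go right to A.
          A is a leaf — visit A.
        Visit K.
      At Z: go right to W.
        At W: no left child.
        At W: go right to N.
          N is a leaf — visit N.
        Visit W.
      Visit Z.
    Visit H.
  Visit M.
Visit V.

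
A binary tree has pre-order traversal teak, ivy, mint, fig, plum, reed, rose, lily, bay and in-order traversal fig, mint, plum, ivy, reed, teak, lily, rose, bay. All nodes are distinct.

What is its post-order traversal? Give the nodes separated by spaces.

The first element of pre-order is the root; it splits in-order into left and right subtrees.
Root teak: left subtree has 5 nodes {fig, mint, plum, ivy, reed}, right has 3 {lily, rose, bay}.
  Root ivy: left subtree has 3 nodes {fig, mint, plum}, right has 1 {reed}.
    Root mint: left subtree has 1 node {fig}, right has 1 {plum}.
  Root rose: left subtree has 1 node {lily}, right has 1 {bay}.

fig plum mint reed ivy lily bay rose teak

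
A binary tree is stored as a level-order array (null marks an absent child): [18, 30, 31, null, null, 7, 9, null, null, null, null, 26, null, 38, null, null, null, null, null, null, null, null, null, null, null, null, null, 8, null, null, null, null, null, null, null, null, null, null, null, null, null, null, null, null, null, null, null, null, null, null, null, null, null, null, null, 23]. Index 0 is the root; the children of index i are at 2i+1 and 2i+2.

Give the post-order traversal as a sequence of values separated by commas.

Post-order visits the left subtree, then the right subtree, then the node.
At 18: go left to 30.
  30 is a leaf — visit 30.
At 18: go right to 31.
  At 31: go left to 7.
    At 7: go left to 26.
      26 is a leaf — visit 26.
    At 7: no right child.
    Visit 7.
  At 31: go right to 9.
    At 9: go left to 38.
      At 38: go left to 8.
        At 8: go left to 23.
          23 is a leaf — visit 23.
        At 8: no right child.
        Visit 8.
      At 38: no right child.
      Visit 38.
    At 9: no right child.
    Visit 9.
  Visit 31.
Visit 18.

30, 26, 7, 23, 8, 38, 9, 31, 18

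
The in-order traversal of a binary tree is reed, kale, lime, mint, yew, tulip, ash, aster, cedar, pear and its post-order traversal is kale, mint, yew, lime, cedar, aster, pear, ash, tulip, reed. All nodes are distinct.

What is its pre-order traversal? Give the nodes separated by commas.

The last element of post-order is the root; it splits in-order into left and right subtrees.
Root reed: left subtree has 0 nodes { }, right has 9 {kale, lime, mint, yew, tulip, ash, aster, cedar, pear}.
  Root tulip: left subtree has 4 nodes {kale, lime, mint, yew}, right has 4 {ash, aster, cedar, pear}.
    Root lime: left subtree has 1 node {kale}, right has 2 {mint, yew}.
      Root yew: left subtree has 1 node {mint}, right has 0 { }.
    Root ash: left subtree has 0 nodes { }, right has 3 {aster, cedar, pear}.
      Root pear: left subtree has 2 nodes {aster, cedar}, right has 0 { }.
        Root aster: left subtree has 0 nodes { }, right has 1 {cedar}.

reed, tulip, lime, kale, yew, mint, ash, pear, aster, cedar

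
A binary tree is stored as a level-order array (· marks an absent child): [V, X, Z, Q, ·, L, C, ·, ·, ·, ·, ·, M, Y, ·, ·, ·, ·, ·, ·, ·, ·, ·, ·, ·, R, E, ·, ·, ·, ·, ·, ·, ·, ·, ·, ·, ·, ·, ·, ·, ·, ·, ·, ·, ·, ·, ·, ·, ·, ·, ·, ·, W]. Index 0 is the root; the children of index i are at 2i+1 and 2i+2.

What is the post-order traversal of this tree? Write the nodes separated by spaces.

Q X R W E M L Y C Z V

Post-order visits the left subtree, then the right subtree, then the node.
At V: go left to X.
  At X: go left to Q.
    Q is a leaf — visit Q.
  At X: no right child.
  Visit X.
At V: go right to Z.
  At Z: go left to L.
    At L: no left child.
    At L: go right to M.
      At M: go left to R.
        R is a leaf — visit R.
      At M: go right to E.
        At E: go left to W.
          W is a leaf — visit W.
        At E: no right child.
        Visit E.
      Visit M.
    Visit L.
  At Z: go right to C.
    At C: go left to Y.
      Y is a leaf — visit Y.
    At C: no right child.
    Visit C.
  Visit Z.
Visit V.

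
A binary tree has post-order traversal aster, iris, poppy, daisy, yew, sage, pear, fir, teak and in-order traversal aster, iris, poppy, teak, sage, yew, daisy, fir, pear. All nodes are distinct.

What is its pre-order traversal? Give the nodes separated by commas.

The last element of post-order is the root; it splits in-order into left and right subtrees.
Root teak: left subtree has 3 nodes {aster, iris, poppy}, right has 5 {sage, yew, daisy, fir, pear}.
  Root poppy: left subtree has 2 nodes {aster, iris}, right has 0 { }.
    Root iris: left subtree has 1 node {aster}, right has 0 { }.
  Root fir: left subtree has 3 nodes {sage, yew, daisy}, right has 1 {pear}.
    Root sage: left subtree has 0 nodes { }, right has 2 {yew, daisy}.
      Root yew: left subtree has 0 nodes { }, right has 1 {daisy}.

teak, poppy, iris, aster, fir, sage, yew, daisy, pear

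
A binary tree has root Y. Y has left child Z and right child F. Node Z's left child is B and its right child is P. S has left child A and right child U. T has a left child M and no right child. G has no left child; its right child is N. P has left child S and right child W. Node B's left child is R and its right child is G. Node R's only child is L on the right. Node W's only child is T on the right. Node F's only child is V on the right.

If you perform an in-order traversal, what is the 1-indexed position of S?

8

In-order visits the left subtree, then the node, then the right subtree.
At Y: go left to Z.
  At Z: go left to B.
    At B: go left to R.
      At R: no left child.
      Visit R.
      At R: go right to L.
        L is a leaf — visit L.
    Visit B.
    At B: go right to G.
      At G: no left child.
      Visit G.
      At G: go right to N.
        N is a leaf — visit N.
  Visit Z.
  At Z: go right to P.
    At P: go left to S.
      At S: go left to A.
        A is a leaf — visit A.
      Visit S.
      At S: go right to U.
        U is a leaf — visit U.
    Visit P.
    At P: go right to W.
      At W: no left child.
      Visit W.
      At W: go right to T.
        At T: go left to M.
          M is a leaf — visit M.
        Visit T.
        At T: no right child.
Visit Y.
At Y: go right to F.
  At F: no left child.
  Visit F.
  At F: go right to V.
    V is a leaf — visit V.
Full in-order sequence: R, L, B, G, N, Z, A, S, U, P, W, M, T, Y, F, V.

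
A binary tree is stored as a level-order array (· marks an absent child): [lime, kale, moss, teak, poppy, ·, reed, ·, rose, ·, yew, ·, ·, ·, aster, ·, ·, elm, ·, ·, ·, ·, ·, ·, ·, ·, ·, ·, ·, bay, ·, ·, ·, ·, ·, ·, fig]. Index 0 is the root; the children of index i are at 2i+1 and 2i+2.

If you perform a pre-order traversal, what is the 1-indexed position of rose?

4

Pre-order visits the node, then its left subtree, then its right subtree.
Visit lime.
At lime: go left to kale.
  Visit kale.
  At kale: go left to teak.
    Visit teak.
    At teak: no left child.
    At teak: go right to rose.
      Visit rose.
      At rose: go left to elm.
        Visit elm.
        At elm: no left child.
        At elm: go right to fig.
          fig is a leaf — visit fig.
      At rose: no right child.
  At kale: go right to poppy.
    Visit poppy.
    At poppy: no left child.
    At poppy: go right to yew.
      yew is a leaf — visit yew.
At lime: go right to moss.
  Visit moss.
  At moss: no left child.
  At moss: go right to reed.
    Visit reed.
    At reed: no left child.
    At reed: go right to aster.
      Visit aster.
      At aster: go left to bay.
        bay is a leaf — visit bay.
      At aster: no right child.
Full pre-order sequence: lime, kale, teak, rose, elm, fig, poppy, yew, moss, reed, aster, bay.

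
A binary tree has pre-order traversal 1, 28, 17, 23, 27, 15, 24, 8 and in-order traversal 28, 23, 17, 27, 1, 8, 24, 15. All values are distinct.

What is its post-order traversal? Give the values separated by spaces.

23 27 17 28 8 24 15 1

The first element of pre-order is the root; it splits in-order into left and right subtrees.
Root 1: left subtree has 4 nodes {28, 23, 17, 27}, right has 3 {8, 24, 15}.
  Root 28: left subtree has 0 nodes { }, right has 3 {23, 17, 27}.
    Root 17: left subtree has 1 node {23}, right has 1 {27}.
  Root 15: left subtree has 2 nodes {8, 24}, right has 0 { }.
    Root 24: left subtree has 1 node {8}, right has 0 { }.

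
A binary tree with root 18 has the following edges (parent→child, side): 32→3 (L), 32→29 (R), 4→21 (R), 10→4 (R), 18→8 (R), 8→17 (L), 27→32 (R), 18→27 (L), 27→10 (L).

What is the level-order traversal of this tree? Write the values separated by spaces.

Level-order visits nodes level by level from the root, left to right within each level.
Level 0: 18
Level 1: 27, 8
Level 2: 10, 32, 17
Level 3: 4, 3, 29
Level 4: 21

18 27 8 10 32 17 4 3 29 21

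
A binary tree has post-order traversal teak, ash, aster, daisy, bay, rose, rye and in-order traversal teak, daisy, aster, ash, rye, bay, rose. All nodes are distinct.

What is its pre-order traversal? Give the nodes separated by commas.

rye, daisy, teak, aster, ash, rose, bay

The last element of post-order is the root; it splits in-order into left and right subtrees.
Root rye: left subtree has 4 nodes {teak, daisy, aster, ash}, right has 2 {bay, rose}.
  Root daisy: left subtree has 1 node {teak}, right has 2 {aster, ash}.
    Root aster: left subtree has 0 nodes { }, right has 1 {ash}.
  Root rose: left subtree has 1 node {bay}, right has 0 { }.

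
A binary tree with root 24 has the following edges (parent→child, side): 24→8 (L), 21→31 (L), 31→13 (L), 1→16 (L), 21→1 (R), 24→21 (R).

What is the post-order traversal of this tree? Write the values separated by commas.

Post-order visits the left subtree, then the right subtree, then the node.
At 24: go left to 8.
  8 is a leaf — visit 8.
At 24: go right to 21.
  At 21: go left to 31.
    At 31: go left to 13.
      13 is a leaf — visit 13.
    At 31: no right child.
    Visit 31.
  At 21: go right to 1.
    At 1: go left to 16.
      16 is a leaf — visit 16.
    At 1: no right child.
    Visit 1.
  Visit 21.
Visit 24.

8, 13, 31, 16, 1, 21, 24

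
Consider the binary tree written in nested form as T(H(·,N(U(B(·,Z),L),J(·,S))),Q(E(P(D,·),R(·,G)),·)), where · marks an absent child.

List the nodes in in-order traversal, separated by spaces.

In-order visits the left subtree, then the node, then the right subtree.
At T: go left to H.
  At H: no left child.
  Visit H.
  At H: go right to N.
    At N: go left to U.
      At U: go left to B.
        At B: no left child.
        Visit B.
        At B: go right to Z.
          Z is a leaf — visit Z.
      Visit U.
      At U: go right to L.
        L is a leaf — visit L.
    Visit N.
    At N: go right to J.
      At J: no left child.
      Visit J.
      At J: go right to S.
        S is a leaf — visit S.
Visit T.
At T: go right to Q.
  At Q: go left to E.
    At E: go left to P.
      At P: go left to D.
        D is a leaf — visit D.
      Visit P.
      At P: no right child.
    Visit E.
    At E: go right to R.
      At R: no left child.
      Visit R.
      At R: go right to G.
        G is a leaf — visit G.
  Visit Q.
  At Q: no right child.

H B Z U L N J S T D P E R G Q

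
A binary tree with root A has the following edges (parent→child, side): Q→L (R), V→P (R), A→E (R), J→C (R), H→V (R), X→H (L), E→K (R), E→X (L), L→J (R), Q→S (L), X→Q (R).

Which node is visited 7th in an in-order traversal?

Q

In-order visits the left subtree, then the node, then the right subtree.
At A: no left child.
Visit A.
At A: go right to E.
  At E: go left to X.
    At X: go left to H.
      At H: no left child.
      Visit H.
      At H: go right to V.
        At V: no left child.
        Visit V.
        At V: go right to P.
          P is a leaf — visit P.
    Visit X.
    At X: go right to Q.
      At Q: go left to S.
        S is a leaf — visit S.
      Visit Q.
      At Q: go right to L.
        At L: no left child.
        Visit L.
        At L: go right to J.
          At J: no left child.
          Visit J.
          At J: go right to C.
            C is a leaf — visit C.
  Visit E.
  At E: go right to K.
    K is a leaf — visit K.
Full in-order sequence: A, H, V, P, X, S, Q, L, J, C, E, K.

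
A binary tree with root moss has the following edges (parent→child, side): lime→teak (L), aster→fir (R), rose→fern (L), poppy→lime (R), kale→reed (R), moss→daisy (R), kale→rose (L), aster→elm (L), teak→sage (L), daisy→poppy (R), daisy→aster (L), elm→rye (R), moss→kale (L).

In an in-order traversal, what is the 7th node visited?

In-order visits the left subtree, then the node, then the right subtree.
At moss: go left to kale.
  At kale: go left to rose.
    At rose: go left to fern.
      fern is a leaf — visit fern.
    Visit rose.
    At rose: no right child.
  Visit kale.
  At kale: go right to reed.
    reed is a leaf — visit reed.
Visit moss.
At moss: go right to daisy.
  At daisy: go left to aster.
    At aster: go left to elm.
      At elm: no left child.
      Visit elm.
      At elm: go right to rye.
        rye is a leaf — visit rye.
    Visit aster.
    At aster: go right to fir.
      fir is a leaf — visit fir.
  Visit daisy.
  At daisy: go right to poppy.
    At poppy: no left child.
    Visit poppy.
    At poppy: go right to lime.
      At lime: go left to teak.
        At teak: go left to sage.
          sage is a leaf — visit sage.
        Visit teak.
        At teak: no right child.
      Visit lime.
      At lime: no right child.
Full in-order sequence: fern, rose, kale, reed, moss, elm, rye, aster, fir, daisy, poppy, sage, teak, lime.

rye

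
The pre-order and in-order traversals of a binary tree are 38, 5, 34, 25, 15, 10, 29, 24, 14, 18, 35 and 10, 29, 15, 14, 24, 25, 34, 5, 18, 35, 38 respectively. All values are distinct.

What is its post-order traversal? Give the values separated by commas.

29, 10, 14, 24, 15, 25, 34, 35, 18, 5, 38

The first element of pre-order is the root; it splits in-order into left and right subtrees.
Root 38: left subtree has 10 nodes {10, 29, 15, 14, 24, 25, 34, 5, 18, 35}, right has 0 { }.
  Root 5: left subtree has 7 nodes {10, 29, 15, 14, 24, 25, 34}, right has 2 {18, 35}.
    Root 34: left subtree has 6 nodes {10, 29, 15, 14, 24, 25}, right has 0 { }.
      Root 25: left subtree has 5 nodes {10, 29, 15, 14, 24}, right has 0 { }.
        Root 15: left subtree has 2 nodes {10, 29}, right has 2 {14, 24}.
          Root 10: left subtree has 0 nodes { }, right has 1 {29}.
          Root 24: left subtree has 1 node {14}, right has 0 { }.
    Root 18: left subtree has 0 nodes { }, right has 1 {35}.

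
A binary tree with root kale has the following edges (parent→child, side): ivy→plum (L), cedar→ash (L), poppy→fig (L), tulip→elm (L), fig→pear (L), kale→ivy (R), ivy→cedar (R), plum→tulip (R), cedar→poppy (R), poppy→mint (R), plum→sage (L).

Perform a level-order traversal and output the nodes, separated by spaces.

Level-order visits nodes level by level from the root, left to right within each level.
Level 0: kale
Level 1: ivy
Level 2: plum, cedar
Level 3: sage, tulip, ash, poppy
Level 4: elm, fig, mint
Level 5: pear

kale ivy plum cedar sage tulip ash poppy elm fig mint pear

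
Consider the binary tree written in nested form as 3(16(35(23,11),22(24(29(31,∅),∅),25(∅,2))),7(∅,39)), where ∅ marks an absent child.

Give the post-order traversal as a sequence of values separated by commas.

Post-order visits the left subtree, then the right subtree, then the node.
At 3: go left to 16.
  At 16: go left to 35.
    At 35: go left to 23.
      23 is a leaf — visit 23.
    At 35: go right to 11.
      11 is a leaf — visit 11.
    Visit 35.
  At 16: go right to 22.
    At 22: go left to 24.
      At 24: go left to 29.
        At 29: go left to 31.
          31 is a leaf — visit 31.
        At 29: no right child.
        Visit 29.
      At 24: no right child.
      Visit 24.
    At 22: go right to 25.
      At 25: no left child.
      At 25: go right to 2.
        2 is a leaf — visit 2.
      Visit 25.
    Visit 22.
  Visit 16.
At 3: go right to 7.
  At 7: no left child.
  At 7: go right to 39.
    39 is a leaf — visit 39.
  Visit 7.
Visit 3.

23, 11, 35, 31, 29, 24, 2, 25, 22, 16, 39, 7, 3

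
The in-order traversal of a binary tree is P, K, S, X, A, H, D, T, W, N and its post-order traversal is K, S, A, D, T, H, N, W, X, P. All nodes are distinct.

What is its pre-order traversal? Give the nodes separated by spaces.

P X S K W H A T D N

The last element of post-order is the root; it splits in-order into left and right subtrees.
Root P: left subtree has 0 nodes { }, right has 9 {K, S, X, A, H, D, T, W, N}.
  Root X: left subtree has 2 nodes {K, S}, right has 6 {A, H, D, T, W, N}.
    Root S: left subtree has 1 node {K}, right has 0 { }.
    Root W: left subtree has 4 nodes {A, H, D, T}, right has 1 {N}.
      Root H: left subtree has 1 node {A}, right has 2 {D, T}.
        Root T: left subtree has 1 node {D}, right has 0 { }.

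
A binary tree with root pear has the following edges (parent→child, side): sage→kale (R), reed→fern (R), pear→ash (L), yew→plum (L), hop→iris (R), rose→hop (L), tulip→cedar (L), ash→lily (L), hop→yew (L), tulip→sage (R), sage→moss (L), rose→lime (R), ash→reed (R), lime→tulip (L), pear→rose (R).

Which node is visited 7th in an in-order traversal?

In-order visits the left subtree, then the node, then the right subtree.
At pear: go left to ash.
  At ash: go left to lily.
    lily is a leaf — visit lily.
  Visit ash.
  At ash: go right to reed.
    At reed: no left child.
    Visit reed.
    At reed: go right to fern.
      fern is a leaf — visit fern.
Visit pear.
At pear: go right to rose.
  At rose: go left to hop.
    At hop: go left to yew.
      At yew: go left to plum.
        plum is a leaf — visit plum.
      Visit yew.
      At yew: no right child.
    Visit hop.
    At hop: go right to iris.
      iris is a leaf — visit iris.
  Visit rose.
  At rose: go right to lime.
    At lime: go left to tulip.
      At tulip: go left to cedar.
        cedar is a leaf — visit cedar.
      Visit tulip.
      At tulip: go right to sage.
        At sage: go left to moss.
          moss is a leaf — visit moss.
        Visit sage.
        At sage: go right to kale.
          kale is a leaf — visit kale.
    Visit lime.
    At lime: no right child.
Full in-order sequence: lily, ash, reed, fern, pear, plum, yew, hop, iris, rose, cedar, tulip, moss, sage, kale, lime.

yew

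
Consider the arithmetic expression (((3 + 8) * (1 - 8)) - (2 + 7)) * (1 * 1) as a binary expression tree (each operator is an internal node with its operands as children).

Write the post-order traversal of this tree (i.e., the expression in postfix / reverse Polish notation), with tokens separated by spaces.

3 8 + 1 8 - * 2 7 + - 1 1 * *

Post-order on an expression tree gives postfix notation: for each operator, emit left operand, right operand, then the operator.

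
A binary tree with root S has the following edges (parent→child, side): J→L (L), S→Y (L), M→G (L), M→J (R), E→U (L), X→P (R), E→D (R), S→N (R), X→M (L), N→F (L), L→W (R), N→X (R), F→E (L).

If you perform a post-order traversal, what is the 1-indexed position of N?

Post-order visits the left subtree, then the right subtree, then the node.
At S: go left to Y.
  Y is a leaf — visit Y.
At S: go right to N.
  At N: go left to F.
    At F: go left to E.
      At E: go left to U.
        U is a leaf — visit U.
      At E: go right to D.
        D is a leaf — visit D.
      Visit E.
    At F: no right child.
    Visit F.
  At N: go right to X.
    At X: go left to M.
      At M: go left to G.
        G is a leaf — visit G.
      At M: go right to J.
        At J: go left to L.
          At L: no left child.
          At L: go right to W.
            W is a leaf — visit W.
          Visit L.
        At J: no right child.
        Visit J.
      Visit M.
    At X: go right to P.
      P is a leaf — visit P.
    Visit X.
  Visit N.
Visit S.
Full post-order sequence: Y, U, D, E, F, G, W, L, J, M, P, X, N, S.

13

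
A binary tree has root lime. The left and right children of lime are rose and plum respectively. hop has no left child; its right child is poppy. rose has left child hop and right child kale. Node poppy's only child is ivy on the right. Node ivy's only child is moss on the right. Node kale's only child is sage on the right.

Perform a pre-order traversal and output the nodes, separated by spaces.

Pre-order visits the node, then its left subtree, then its right subtree.
Visit lime.
At lime: go left to rose.
  Visit rose.
  At rose: go left to hop.
    Visit hop.
    At hop: no left child.
    At hop: go right to poppy.
      Visit poppy.
      At poppy: no left child.
      At poppy: go right to ivy.
        Visit ivy.
        At ivy: no left child.
        At ivy: go right to moss.
          moss is a leaf — visit moss.
  At rose: go right to kale.
    Visit kale.
    At kale: no left child.
    At kale: go right to sage.
      sage is a leaf — visit sage.
At lime: go right to plum.
  plum is a leaf — visit plum.

lime rose hop poppy ivy moss kale sage plum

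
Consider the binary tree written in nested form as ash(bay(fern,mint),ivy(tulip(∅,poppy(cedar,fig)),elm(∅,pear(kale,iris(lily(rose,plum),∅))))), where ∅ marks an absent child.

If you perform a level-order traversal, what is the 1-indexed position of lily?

14

Level-order visits nodes level by level from the root, left to right within each level.
Level 0: ash
Level 1: bay, ivy
Level 2: fern, mint, tulip, elm
Level 3: poppy, pear
Level 4: cedar, fig, kale, iris
Level 5: lily
Level 6: rose, plum
Full level-order sequence: ash, bay, ivy, fern, mint, tulip, elm, poppy, pear, cedar, fig, kale, iris, lily, rose, plum.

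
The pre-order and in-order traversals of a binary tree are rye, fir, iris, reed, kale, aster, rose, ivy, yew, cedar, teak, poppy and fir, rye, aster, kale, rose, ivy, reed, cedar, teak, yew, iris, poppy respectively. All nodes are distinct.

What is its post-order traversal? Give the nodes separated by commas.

The first element of pre-order is the root; it splits in-order into left and right subtrees.
Root rye: left subtree has 1 node {fir}, right has 10 {aster, kale, rose, ivy, reed, cedar, teak, yew, iris, poppy}.
  Root iris: left subtree has 8 nodes {aster, kale, rose, ivy, reed, cedar, teak, yew}, right has 1 {poppy}.
    Root reed: left subtree has 4 nodes {aster, kale, rose, ivy}, right has 3 {cedar, teak, yew}.
      Root kale: left subtree has 1 node {aster}, right has 2 {rose, ivy}.
        Root rose: left subtree has 0 nodes { }, right has 1 {ivy}.
      Root yew: left subtree has 2 nodes {cedar, teak}, right has 0 { }.
        Root cedar: left subtree has 0 nodes { }, right has 1 {teak}.

fir, aster, ivy, rose, kale, teak, cedar, yew, reed, poppy, iris, rye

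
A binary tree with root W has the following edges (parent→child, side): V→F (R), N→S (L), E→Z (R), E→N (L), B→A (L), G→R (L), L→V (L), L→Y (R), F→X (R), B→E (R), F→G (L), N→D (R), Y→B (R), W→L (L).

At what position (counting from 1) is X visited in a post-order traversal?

3

Post-order visits the left subtree, then the right subtree, then the node.
At W: go left to L.
  At L: go left to V.
    At V: no left child.
    At V: go right to F.
      At F: go left to G.
        At G: go left to R.
          R is a leaf — visit R.
        At G: no right child.
        Visit G.
      At F: go right to X.
        X is a leaf — visit X.
      Visit F.
    Visit V.
  At L: go right to Y.
    At Y: no left child.
    At Y: go right to B.
      At B: go left to A.
        A is a leaf — visit A.
      At B: go right to E.
        At E: go left to N.
          At N: go left to S.
            S is a leaf — visit S.
          At N: go right to D.
            D is a leaf — visit D.
          Visit N.
        At E: go right to Z.
          Z is a leaf — visit Z.
        Visit E.
      Visit B.
    Visit Y.
  Visit L.
At W: no right child.
Visit W.
Full post-order sequence: R, G, X, F, V, A, S, D, N, Z, E, B, Y, L, W.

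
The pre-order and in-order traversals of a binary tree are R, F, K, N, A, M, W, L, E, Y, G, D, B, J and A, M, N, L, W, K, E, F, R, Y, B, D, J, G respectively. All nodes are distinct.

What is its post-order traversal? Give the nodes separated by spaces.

The first element of pre-order is the root; it splits in-order into left and right subtrees.
Root R: left subtree has 8 nodes {A, M, N, L, W, K, E, F}, right has 5 {Y, B, D, J, G}.
  Root F: left subtree has 7 nodes {A, M, N, L, W, K, E}, right has 0 { }.
    Root K: left subtree has 5 nodes {A, M, N, L, W}, right has 1 {E}.
      Root N: left subtree has 2 nodes {A, M}, right has 2 {L, W}.
        Root A: left subtree has 0 nodes { }, right has 1 {M}.
        Root W: left subtree has 1 node {L}, right has 0 { }.
  Root Y: left subtree has 0 nodes { }, right has 4 {B, D, J, G}.
    Root G: left subtree has 3 nodes {B, D, J}, right has 0 { }.
      Root D: left subtree has 1 node {B}, right has 1 {J}.

M A L W N E K F B J D G Y R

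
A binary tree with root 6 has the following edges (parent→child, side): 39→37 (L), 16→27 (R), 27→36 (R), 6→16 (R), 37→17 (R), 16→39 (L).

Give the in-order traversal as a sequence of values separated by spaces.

6 37 17 39 16 27 36

In-order visits the left subtree, then the node, then the right subtree.
At 6: no left child.
Visit 6.
At 6: go right to 16.
  At 16: go left to 39.
    At 39: go left to 37.
      At 37: no left child.
      Visit 37.
      At 37: go right to 17.
        17 is a leaf — visit 17.
    Visit 39.
    At 39: no right child.
  Visit 16.
  At 16: go right to 27.
    At 27: no left child.
    Visit 27.
    At 27: go right to 36.
      36 is a leaf — visit 36.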